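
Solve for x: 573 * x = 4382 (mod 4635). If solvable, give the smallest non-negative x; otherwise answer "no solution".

no solution

gcd(573, 4635):
4635 = 8×573 + 51
573 = 11×51 + 12
51 = 4×12 + 3
12 = 4×3 + 0
gcd = 3, but 3 ∤ 4382, so the congruence has no solution.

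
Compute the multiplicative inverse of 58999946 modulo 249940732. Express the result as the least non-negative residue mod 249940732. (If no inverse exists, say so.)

no inverse exists

Euclidean algorithm on 249940732, 58999946:
249940732 = 4×58999946 + 13940948
58999946 = 4×13940948 + 3236154
13940948 = 4×3236154 + 996332
3236154 = 3×996332 + 247158
996332 = 4×247158 + 7700
247158 = 32×7700 + 758
7700 = 10×758 + 120
758 = 6×120 + 38
120 = 3×38 + 6
38 = 6×6 + 2
6 = 3×2 + 0
The gcd is 2, not 1, hence no inverse exists.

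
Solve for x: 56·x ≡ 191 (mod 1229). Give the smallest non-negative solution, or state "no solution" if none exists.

991

First find gcd(56, 1229):
1229 = 21*56 + 53
56 = 1*53 + 3
53 = 17*3 + 2
3 = 1*2 + 1
2 = 2*1 + 0
gcd = 1, so a unique solution mod 1229 exists.
Back-substitute for the Bézout coefficients:
1 = 3 − 2
1 = −53 + 18·3
1 = 18·56 − 19·53
1 = −19·1229 + 417·56
So 56·(417) ≡ 1 (mod 1229), giving 56⁻¹ ≡ 417.
x ≡ 56⁻¹·191 ≡ 417·191 ≡ 991 (mod 1229).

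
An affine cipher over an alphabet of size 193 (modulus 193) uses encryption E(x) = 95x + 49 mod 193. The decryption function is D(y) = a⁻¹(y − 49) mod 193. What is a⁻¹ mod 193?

128

Run Euclid on (193, 95):
193 = 2·95 + 3
95 = 31·3 + 2
3 = 1·2 + 1
2 = 2·1 + 0
The gcd is 1. Working backward:
1 = 3 − 2
1 = −95 + 32·3
1 = 32·193 − 65·95
Hence 95⁻¹ ≡ -65 ≡ 128 (mod 193).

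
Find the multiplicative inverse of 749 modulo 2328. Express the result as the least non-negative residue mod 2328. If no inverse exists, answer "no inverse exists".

2213

gcd(2328, 749) by repeated division:
2328 = 3·749 + 81
749 = 9·81 + 20
81 = 4·20 + 1
20 = 20·1 + 0
Since gcd(749, 2328) = 1, back-substitute to write 1 as a combination:
1 = 81 − 4·20
1 = −4·749 + 37·81
1 = 37·2328 − 115·749
Thus 749·(-115) ≡ 1 (mod 2328); reducing, -115 mod 2328 = 2213.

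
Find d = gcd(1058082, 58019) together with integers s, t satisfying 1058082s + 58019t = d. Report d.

Repeated division:
1058082 = 18·58019 + 13740
58019 = 4·13740 + 3059
13740 = 4·3059 + 1504
3059 = 2·1504 + 51
1504 = 29·51 + 25
51 = 2·25 + 1
25 = 25·1 + 0
gcd(1058082, 58019) = 1.
Working backward:
1 = 51 − 2·25
1 = −2·1504 + 59·51
1 = 59·3059 − 120·1504
1 = −120·13740 + 539·3059
1 = 539·58019 − 2276·13740
1 = −2276·1058082 + 41507·58019
So 1 = (-2276)·1058082 + (41507)·58019.

1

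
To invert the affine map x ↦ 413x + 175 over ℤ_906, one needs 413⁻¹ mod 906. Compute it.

Run Euclid on (906, 413):
906 = 2×413 + 80
413 = 5×80 + 13
80 = 6×13 + 2
13 = 6×2 + 1
2 = 2×1 + 0
gcd = 1, so the inverse exists. Back-substitute:
1 = 13 − 6·2
1 = −6·80 + 37·13
1 = 37·413 − 191·80
1 = −191·906 + 419·413
So 413·419 ≡ 1 (mod 906).

419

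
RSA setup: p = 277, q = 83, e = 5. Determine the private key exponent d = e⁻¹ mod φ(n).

φ(n) = (p−1)(q−1) = 276·82 = 22632.
Need d with 5·d ≡ 1 (mod 22632). Apply the extended Euclidean algorithm:
22632 = 4526*5 + 2
5 = 2*2 + 1
2 = 2*1 + 0
Back-substitute:
1 = 5 − 2·2
1 = −2·22632 + 9053·5
So 5·9053 ≡ 1 (mod 22632), hence d = 9053.

9053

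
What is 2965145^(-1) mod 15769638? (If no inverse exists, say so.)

Apply the Euclidean algorithm to 15769638 and 2965145:
15769638 = 5*2965145 + 943913
2965145 = 3*943913 + 133406
943913 = 7*133406 + 10071
133406 = 13*10071 + 2483
10071 = 4*2483 + 139
2483 = 17*139 + 120
139 = 1*120 + 19
120 = 6*19 + 6
19 = 3*6 + 1
6 = 6*1 + 0
gcd = 1, so the inverse exists. Back-substitute:
1 = 19 − 3·6
1 = −3·120 + 19·19
1 = 19·139 − 22·120
1 = −22·2483 + 393·139
1 = 393·10071 − 1594·2483
1 = −1594·133406 + 21115·10071
1 = 21115·943913 − 149399·133406
1 = −149399·2965145 + 469312·943913
1 = 469312·15769638 − 2495959·2965145
So 2965145·(-2495959) ≡ 1 (mod 15769638), and -2495959 ≡ 13273679 (mod 15769638).

13273679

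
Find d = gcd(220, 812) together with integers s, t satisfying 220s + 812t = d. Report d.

Repeated division:
812 = 3×220 + 152
220 = 1×152 + 68
152 = 2×68 + 16
68 = 4×16 + 4
16 = 4×4 + 0
gcd(220, 812) = 4.
Back-substituting:
4 = 68 − 4·16
4 = −4·152 + 9·68
4 = 9·220 − 13·152
4 = −13·812 + 48·220
So 4 = (-13)·812 + (48)·220.

4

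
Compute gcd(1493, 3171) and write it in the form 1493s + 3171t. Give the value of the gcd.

1

Repeated division:
3171 = 2·1493 + 185
1493 = 8·185 + 13
185 = 14·13 + 3
13 = 4·3 + 1
3 = 3·1 + 0
gcd(1493, 3171) = 1.
Back-substituting:
1 = 13 − 4·3
1 = −4·185 + 57·13
1 = 57·1493 − 460·185
1 = −460·3171 + 977·1493
So 1 = (-460)·3171 + (977)·1493.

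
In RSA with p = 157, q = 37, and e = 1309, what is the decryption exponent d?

133

φ(n) = (p−1)(q−1) = 156·36 = 5616.
Need d with 1309·d ≡ 1 (mod 5616). Apply the extended Euclidean algorithm:
5616 = 4*1309 + 380
1309 = 3*380 + 169
380 = 2*169 + 42
169 = 4*42 + 1
42 = 42*1 + 0
Back-substitute:
1 = 169 − 4·42
1 = −4·380 + 9·169
1 = 9·1309 − 31·380
1 = −31·5616 + 133·1309
So 1309·133 ≡ 1 (mod 5616), hence d = 133.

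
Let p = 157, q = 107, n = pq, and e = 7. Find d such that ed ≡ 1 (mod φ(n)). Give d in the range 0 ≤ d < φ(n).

7087

φ(n) = (p−1)(q−1) = 156·106 = 16536.
Need d with 7·d ≡ 1 (mod 16536). Apply the extended Euclidean algorithm:
16536 = 2362*7 + 2
7 = 3*2 + 1
2 = 2*1 + 0
Back-substitute:
1 = 7 − 3·2
1 = −3·16536 + 7087·7
So 7·7087 ≡ 1 (mod 16536), hence d = 7087.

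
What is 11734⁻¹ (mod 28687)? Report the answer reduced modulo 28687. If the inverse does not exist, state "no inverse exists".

Apply the Euclidean algorithm to 28687 and 11734:
28687 = 2·11734 + 5219
11734 = 2·5219 + 1296
5219 = 4·1296 + 35
1296 = 37·35 + 1
35 = 35·1 + 0
gcd = 1, so the inverse exists. Back-substitute:
1 = 1296 − 37·35
1 = −37·5219 + 149·1296
1 = 149·11734 − 335·5219
1 = −335·28687 + 819·11734
So 11734·819 ≡ 1 (mod 28687).

819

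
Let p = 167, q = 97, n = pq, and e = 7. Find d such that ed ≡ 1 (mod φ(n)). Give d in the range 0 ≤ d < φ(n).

φ(n) = (p−1)(q−1) = 166·96 = 15936.
Need d with 7·d ≡ 1 (mod 15936). Apply the extended Euclidean algorithm:
15936 = 2276×7 + 4
7 = 1×4 + 3
4 = 1×3 + 1
3 = 3×1 + 0
Back-substitute:
1 = 4 − 3
1 = −7 + 2·4
1 = 2·15936 − 4553·7
So 7·(-4553) ≡ 1 (mod 15936), hence d ≡ -4553 ≡ 11383 (mod 15936).

11383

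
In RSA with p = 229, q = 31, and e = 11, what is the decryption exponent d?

φ(n) = (p−1)(q−1) = 228·30 = 6840.
Need d with 11·d ≡ 1 (mod 6840). Apply the extended Euclidean algorithm:
6840 = 621×11 + 9
11 = 1×9 + 2
9 = 4×2 + 1
2 = 2×1 + 0
Back-substitute:
1 = 9 − 4·2
1 = −4·11 + 5·9
1 = 5·6840 − 3109·11
So 11·(-3109) ≡ 1 (mod 6840), hence d ≡ -3109 ≡ 3731 (mod 6840).

3731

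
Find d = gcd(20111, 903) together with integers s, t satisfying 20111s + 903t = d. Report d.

7

Apply Euclid's algorithm to 20111 and 903:
20111 = 22·903 + 245
903 = 3·245 + 168
245 = 1·168 + 77
168 = 2·77 + 14
77 = 5·14 + 7
14 = 2·7 + 0
gcd(20111, 903) = 7.
Express as a combination:
7 = 77 − 5·14
7 = −5·168 + 11·77
7 = 11·245 − 16·168
7 = −16·903 + 59·245
7 = 59·20111 − 1314·903
So 7 = (59)·20111 + (-1314)·903.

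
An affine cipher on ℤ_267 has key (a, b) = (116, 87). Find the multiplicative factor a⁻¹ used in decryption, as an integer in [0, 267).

122

Run Euclid on (267, 116):
267 = 2*116 + 35
116 = 3*35 + 11
35 = 3*11 + 2
11 = 5*2 + 1
2 = 2*1 + 0
gcd = 1, so the inverse exists. Back-substitute:
1 = 11 − 5·2
1 = −5·35 + 16·11
1 = 16·116 − 53·35
1 = −53·267 + 122·116
So 116·122 ≡ 1 (mod 267).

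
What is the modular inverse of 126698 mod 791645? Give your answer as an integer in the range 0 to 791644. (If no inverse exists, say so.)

115562

gcd(791645, 126698) by repeated division:
791645 = 6*126698 + 31457
126698 = 4*31457 + 870
31457 = 36*870 + 137
870 = 6*137 + 48
137 = 2*48 + 41
48 = 1*41 + 7
41 = 5*7 + 6
7 = 1*6 + 1
6 = 6*1 + 0
Since gcd(126698, 791645) = 1, back-substitute to write 1 as a combination:
1 = 7 − 6
1 = −41 + 6·7
1 = 6·48 − 7·41
1 = −7·137 + 20·48
1 = 20·870 − 127·137
1 = −127·31457 + 4592·870
1 = 4592·126698 − 18495·31457
1 = −18495·791645 + 115562·126698
So 126698·115562 ≡ 1 (mod 791645).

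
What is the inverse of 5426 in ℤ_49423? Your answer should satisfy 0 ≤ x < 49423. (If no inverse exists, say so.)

26096

gcd(49423, 5426) by repeated division:
49423 = 9·5426 + 589
5426 = 9·589 + 125
589 = 4·125 + 89
125 = 1·89 + 36
89 = 2·36 + 17
36 = 2·17 + 2
17 = 8·2 + 1
2 = 2·1 + 0
Since gcd(5426, 49423) = 1, back-substitute to write 1 as a combination:
1 = 17 − 8·2
1 = −8·36 + 17·17
1 = 17·89 − 42·36
1 = −42·125 + 59·89
1 = 59·589 − 278·125
1 = −278·5426 + 2561·589
1 = 2561·49423 − 23327·5426
So 5426·(-23327) ≡ 1 (mod 49423), and -23327 ≡ 26096 (mod 49423).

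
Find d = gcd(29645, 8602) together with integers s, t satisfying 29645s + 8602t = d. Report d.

11

Euclidean algorithm:
29645 = 3×8602 + 3839
8602 = 2×3839 + 924
3839 = 4×924 + 143
924 = 6×143 + 66
143 = 2×66 + 11
66 = 6×11 + 0
gcd(29645, 8602) = 11.
Express as a combination:
11 = 143 − 2·66
11 = −2·924 + 13·143
11 = 13·3839 − 54·924
11 = −54·8602 + 121·3839
11 = 121·29645 − 417·8602
So 11 = (121)·29645 + (-417)·8602.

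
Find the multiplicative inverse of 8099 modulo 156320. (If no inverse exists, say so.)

119339

gcd(156320, 8099) by repeated division:
156320 = 19*8099 + 2439
8099 = 3*2439 + 782
2439 = 3*782 + 93
782 = 8*93 + 38
93 = 2*38 + 17
38 = 2*17 + 4
17 = 4*4 + 1
4 = 4*1 + 0
Since gcd(8099, 156320) = 1, back-substitute to write 1 as a combination:
1 = 17 − 4·4
1 = −4·38 + 9·17
1 = 9·93 − 22·38
1 = −22·782 + 185·93
1 = 185·2439 − 577·782
1 = −577·8099 + 1916·2439
1 = 1916·156320 − 36981·8099
So 8099·(-36981) ≡ 1 (mod 156320), and -36981 ≡ 119339 (mod 156320).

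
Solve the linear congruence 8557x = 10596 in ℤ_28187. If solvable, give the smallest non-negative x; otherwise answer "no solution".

First find gcd(8557, 28187):
28187 = 3·8557 + 2516
8557 = 3·2516 + 1009
2516 = 2·1009 + 498
1009 = 2·498 + 13
498 = 38·13 + 4
13 = 3·4 + 1
4 = 4·1 + 0
gcd = 1, so a unique solution mod 28187 exists.
Back-substitute for the Bézout coefficients:
1 = 13 − 3·4
1 = −3·498 + 115·13
1 = 115·1009 − 233·498
1 = −233·2516 + 581·1009
1 = 581·8557 − 1976·2516
1 = −1976·28187 + 6509·8557
So 8557·(6509) ≡ 1 (mod 28187), giving 8557⁻¹ ≡ 6509.
x ≡ 8557⁻¹·10596 ≡ 6509·10596 ≡ 23962 (mod 28187).

23962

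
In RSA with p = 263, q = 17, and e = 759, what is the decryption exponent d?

φ(n) = (p−1)(q−1) = 262·16 = 4192.
Need d with 759·d ≡ 1 (mod 4192). Apply the extended Euclidean algorithm:
4192 = 5·759 + 397
759 = 1·397 + 362
397 = 1·362 + 35
362 = 10·35 + 12
35 = 2·12 + 11
12 = 1·11 + 1
11 = 11·1 + 0
Back-substitute:
1 = 12 − 11
1 = −35 + 3·12
1 = 3·362 − 31·35
1 = −31·397 + 34·362
1 = 34·759 − 65·397
1 = −65·4192 + 359·759
So 759·359 ≡ 1 (mod 4192), hence d = 359.

359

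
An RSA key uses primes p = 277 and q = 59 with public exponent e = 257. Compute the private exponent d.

11897

φ(n) = (p−1)(q−1) = 276·58 = 16008.
Need d with 257·d ≡ 1 (mod 16008). Apply the extended Euclidean algorithm:
16008 = 62*257 + 74
257 = 3*74 + 35
74 = 2*35 + 4
35 = 8*4 + 3
4 = 1*3 + 1
3 = 3*1 + 0
Back-substitute:
1 = 4 − 3
1 = −35 + 9·4
1 = 9·74 − 19·35
1 = −19·257 + 66·74
1 = 66·16008 − 4111·257
So 257·(-4111) ≡ 1 (mod 16008), hence d ≡ -4111 ≡ 11897 (mod 16008).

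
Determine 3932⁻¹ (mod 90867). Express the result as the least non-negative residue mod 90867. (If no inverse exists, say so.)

gcd(90867, 3932) by repeated division:
90867 = 23·3932 + 431
3932 = 9·431 + 53
431 = 8·53 + 7
53 = 7·7 + 4
7 = 1·4 + 3
4 = 1·3 + 1
3 = 3·1 + 0
gcd = 1, so the inverse exists. Back-substitute:
1 = 4 − 3
1 = −7 + 2·4
1 = 2·53 − 15·7
1 = −15·431 + 122·53
1 = 122·3932 − 1113·431
1 = −1113·90867 + 25721·3932
So 3932·25721 ≡ 1 (mod 90867).

25721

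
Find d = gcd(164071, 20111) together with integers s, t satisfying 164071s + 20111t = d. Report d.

1

Euclidean algorithm:
164071 = 8*20111 + 3183
20111 = 6*3183 + 1013
3183 = 3*1013 + 144
1013 = 7*144 + 5
144 = 28*5 + 4
5 = 1*4 + 1
4 = 4*1 + 0
gcd(164071, 20111) = 1.
Working backward:
1 = 5 − 4
1 = −144 + 29·5
1 = 29·1013 − 204·144
1 = −204·3183 + 641·1013
1 = 641·20111 − 4050·3183
1 = −4050·164071 + 33041·20111
So 1 = (-4050)·164071 + (33041)·20111.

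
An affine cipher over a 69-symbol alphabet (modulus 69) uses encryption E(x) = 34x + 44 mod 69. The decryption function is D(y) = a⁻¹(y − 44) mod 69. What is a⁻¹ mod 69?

Apply the Euclidean algorithm to 69 and 34:
69 = 2×34 + 1
34 = 34×1 + 0
The gcd is 1. Working backward:
1 = 69 − 2·34
Hence 34⁻¹ ≡ -2 ≡ 67 (mod 69).

67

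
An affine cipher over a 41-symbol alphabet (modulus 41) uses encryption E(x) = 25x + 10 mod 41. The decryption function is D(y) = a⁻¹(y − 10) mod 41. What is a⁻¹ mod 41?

23

Run Euclid on (41, 25):
41 = 1*25 + 16
25 = 1*16 + 9
16 = 1*9 + 7
9 = 1*7 + 2
7 = 3*2 + 1
2 = 2*1 + 0
gcd = 1, so the inverse exists. Back-substitute:
1 = 7 − 3·2
1 = −3·9 + 4·7
1 = 4·16 − 7·9
1 = −7·25 + 11·16
1 = 11·41 − 18·25
So 25·(-18) ≡ 1 (mod 41), and -18 ≡ 23 (mod 41).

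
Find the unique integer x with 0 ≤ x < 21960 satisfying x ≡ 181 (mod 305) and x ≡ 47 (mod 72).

Write x = 181 + 305·k. Then 305·k ≡ 47 − 181 ≡ 10 (mod 72).
Need 305⁻¹ mod 72. Extended Euclid on (72, 17):
72 = 4×17 + 4
17 = 4×4 + 1
4 = 4×1 + 0
Back-substitute:
1 = 17 − 4·4
1 = −4·72 + 17·17
305⁻¹ ≡ 17 (mod 72), so k ≡ 17·10 ≡ 26 (mod 72).
x = 181 + 305·26 = 8111.

8111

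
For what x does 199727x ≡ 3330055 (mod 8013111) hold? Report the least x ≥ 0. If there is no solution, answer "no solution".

4153232

First find gcd(199727, 8013111):
8013111 = 40*199727 + 24031
199727 = 8*24031 + 7479
24031 = 3*7479 + 1594
7479 = 4*1594 + 1103
1594 = 1*1103 + 491
1103 = 2*491 + 121
491 = 4*121 + 7
121 = 17*7 + 2
7 = 3*2 + 1
2 = 2*1 + 0
gcd = 1, so a unique solution mod 8013111 exists.
Back-substitute for the Bézout coefficients:
1 = 7 − 3·2
1 = −3·121 + 52·7
1 = 52·491 − 211·121
1 = −211·1103 + 474·491
1 = 474·1594 − 685·1103
1 = −685·7479 + 3214·1594
1 = 3214·24031 − 10327·7479
1 = −10327·199727 + 85830·24031
1 = 85830·8013111 − 3443527·199727
So 199727·(-3443527) ≡ 1 (mod 8013111), giving 199727⁻¹ ≡ 4569584.
x ≡ 199727⁻¹·3330055 ≡ 4569584·3330055 ≡ 4153232 (mod 8013111).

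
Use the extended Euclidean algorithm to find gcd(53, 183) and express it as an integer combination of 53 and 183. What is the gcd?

1

Repeated division:
183 = 3·53 + 24
53 = 2·24 + 5
24 = 4·5 + 4
5 = 1·4 + 1
4 = 4·1 + 0
gcd(53, 183) = 1.
Working backward:
1 = 5 − 4
1 = −24 + 5·5
1 = 5·53 − 11·24
1 = −11·183 + 38·53
So 1 = (-11)·183 + (38)·53.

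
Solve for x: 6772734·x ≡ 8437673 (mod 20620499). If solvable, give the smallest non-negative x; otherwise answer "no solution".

16135020

First find gcd(6772734, 20620499):
20620499 = 3×6772734 + 302297
6772734 = 22×302297 + 122200
302297 = 2×122200 + 57897
122200 = 2×57897 + 6406
57897 = 9×6406 + 243
6406 = 26×243 + 88
243 = 2×88 + 67
88 = 1×67 + 21
67 = 3×21 + 4
21 = 5×4 + 1
4 = 4×1 + 0
gcd = 1, so a unique solution mod 20620499 exists.
Back-substitute for the Bézout coefficients:
1 = 21 − 5·4
1 = −5·67 + 16·21
1 = 16·88 − 21·67
1 = −21·243 + 58·88
1 = 58·6406 − 1529·243
1 = −1529·57897 + 13819·6406
1 = 13819·122200 − 29167·57897
1 = −29167·302297 + 72153·122200
1 = 72153·6772734 − 1616533·302297
1 = −1616533·20620499 + 4921752·6772734
So 6772734·(4921752) ≡ 1 (mod 20620499), giving 6772734⁻¹ ≡ 4921752.
x ≡ 6772734⁻¹·8437673 ≡ 4921752·8437673 ≡ 16135020 (mod 20620499).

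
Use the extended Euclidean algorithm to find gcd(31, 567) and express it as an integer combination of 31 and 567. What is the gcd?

1

Repeated division:
567 = 18×31 + 9
31 = 3×9 + 4
9 = 2×4 + 1
4 = 4×1 + 0
gcd(31, 567) = 1.
Working backward:
1 = 9 − 2·4
1 = −2·31 + 7·9
1 = 7·567 − 128·31
So 1 = (7)·567 + (-128)·31.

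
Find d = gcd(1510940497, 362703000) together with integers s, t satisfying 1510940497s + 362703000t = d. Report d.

11

Apply Euclid's algorithm to 1510940497 and 362703000:
1510940497 = 4·362703000 + 60128497
362703000 = 6·60128497 + 1932018
60128497 = 31·1932018 + 235939
1932018 = 8·235939 + 44506
235939 = 5·44506 + 13409
44506 = 3·13409 + 4279
13409 = 3·4279 + 572
4279 = 7·572 + 275
572 = 2·275 + 22
275 = 12·22 + 11
22 = 2·11 + 0
gcd(1510940497, 362703000) = 11.
Back-substituting:
11 = 275 − 12·22
11 = −12·572 + 25·275
11 = 25·4279 − 187·572
11 = −187·13409 + 586·4279
11 = 586·44506 − 1945·13409
11 = −1945·235939 + 10311·44506
11 = 10311·1932018 − 84433·235939
11 = −84433·60128497 + 2627734·1932018
11 = 2627734·362703000 − 15850837·60128497
11 = −15850837·1510940497 + 66031082·362703000
So 11 = (-15850837)·1510940497 + (66031082)·362703000.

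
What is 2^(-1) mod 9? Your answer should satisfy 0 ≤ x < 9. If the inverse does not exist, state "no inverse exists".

Run Euclid on (9, 2):
9 = 4*2 + 1
2 = 2*1 + 0
The gcd is 1. Working backward:
1 = 9 − 4·2
So 2·(-4) ≡ 1 (mod 9), and -4 ≡ 5 (mod 9).

5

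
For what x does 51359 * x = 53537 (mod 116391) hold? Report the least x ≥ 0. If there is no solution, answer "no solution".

5338

First find gcd(51359, 116391):
116391 = 2*51359 + 13673
51359 = 3*13673 + 10340
13673 = 1*10340 + 3333
10340 = 3*3333 + 341
3333 = 9*341 + 264
341 = 1*264 + 77
264 = 3*77 + 33
77 = 2*33 + 11
33 = 3*11 + 0
gcd = 11 and 11 | 53537, so solutions exist. Divide through by 11: 4669x ≡ 4867 (mod 10581).
Now find 4669⁻¹ mod 10581:
10581 = 2×4669 + 1243
4669 = 3×1243 + 940
1243 = 1×940 + 303
940 = 3×303 + 31
303 = 9×31 + 24
31 = 1×24 + 7
24 = 3×7 + 3
7 = 2×3 + 1
3 = 3×1 + 0
Back-substitute:
1 = 7 − 2·3
1 = −2·24 + 7·7
1 = 7·31 − 9·24
1 = −9·303 + 88·31
1 = 88·940 − 273·303
1 = −273·1243 + 361·940
1 = 361·4669 − 1356·1243
1 = −1356·10581 + 3073·4669
So 4669⁻¹ ≡ 3073 (mod 10581).
Then x ≡ 3073·4867 ≡ 5338 (mod 10581); the smallest non-negative solution is x = 5338.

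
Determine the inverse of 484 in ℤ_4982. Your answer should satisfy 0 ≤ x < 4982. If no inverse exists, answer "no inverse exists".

no inverse exists

Compute gcd(484, 4982):
4982 = 10*484 + 142
484 = 3*142 + 58
142 = 2*58 + 26
58 = 2*26 + 6
26 = 4*6 + 2
6 = 3*2 + 0
gcd(484, 4982) = 2 ≠ 1, so 484 has no multiplicative inverse modulo 4982.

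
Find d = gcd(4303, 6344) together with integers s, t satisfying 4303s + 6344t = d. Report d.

13

Apply Euclid's algorithm to 6344 and 4303:
6344 = 1*4303 + 2041
4303 = 2*2041 + 221
2041 = 9*221 + 52
221 = 4*52 + 13
52 = 4*13 + 0
gcd(4303, 6344) = 13.
Back-substituting:
13 = 221 − 4·52
13 = −4·2041 + 37·221
13 = 37·4303 − 78·2041
13 = −78·6344 + 115·4303
So 13 = (-78)·6344 + (115)·4303.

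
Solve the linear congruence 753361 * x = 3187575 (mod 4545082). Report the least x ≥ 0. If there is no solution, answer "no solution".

First find gcd(753361, 4545082):
4545082 = 6*753361 + 24916
753361 = 30*24916 + 5881
24916 = 4*5881 + 1392
5881 = 4*1392 + 313
1392 = 4*313 + 140
313 = 2*140 + 33
140 = 4*33 + 8
33 = 4*8 + 1
8 = 8*1 + 0
gcd = 1, so a unique solution mod 4545082 exists.
Back-substitute for the Bézout coefficients:
1 = 33 − 4·8
1 = −4·140 + 17·33
1 = 17·313 − 38·140
1 = −38·1392 + 169·313
1 = 169·5881 − 714·1392
1 = −714·24916 + 3025·5881
1 = 3025·753361 − 91464·24916
1 = −91464·4545082 + 551809·753361
So 753361·(551809) ≡ 1 (mod 4545082), giving 753361⁻¹ ≡ 551809.
x ≡ 753361⁻¹·3187575 ≡ 551809·3187575 ≡ 4019503 (mod 4545082).

4019503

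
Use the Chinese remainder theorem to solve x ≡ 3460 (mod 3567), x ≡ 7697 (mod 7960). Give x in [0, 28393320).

Write x = 3460 + 3567·k. Then 3567·k ≡ 7697 − 3460 ≡ 4237 (mod 7960).
Need 3567⁻¹ mod 7960. Extended Euclid on (7960, 3567):
7960 = 2·3567 + 826
3567 = 4·826 + 263
826 = 3·263 + 37
263 = 7·37 + 4
37 = 9·4 + 1
4 = 4·1 + 0
Back-substitute:
1 = 37 − 9·4
1 = −9·263 + 64·37
1 = 64·826 − 201·263
1 = −201·3567 + 868·826
1 = 868·7960 − 1937·3567
3567⁻¹ ≡ 6023 (mod 7960), so k ≡ 6023·4237 ≡ 7651 (mod 7960).
x = 3460 + 3567·7651 = 27294577.

27294577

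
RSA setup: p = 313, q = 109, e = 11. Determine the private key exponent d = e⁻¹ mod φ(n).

φ(n) = (p−1)(q−1) = 312·108 = 33696.
Need d with 11·d ≡ 1 (mod 33696). Apply the extended Euclidean algorithm:
33696 = 3063·11 + 3
11 = 3·3 + 2
3 = 1·2 + 1
2 = 2·1 + 0
Back-substitute:
1 = 3 − 2
1 = −11 + 4·3
1 = 4·33696 − 12253·11
So 11·(-12253) ≡ 1 (mod 33696), hence d ≡ -12253 ≡ 21443 (mod 33696).

21443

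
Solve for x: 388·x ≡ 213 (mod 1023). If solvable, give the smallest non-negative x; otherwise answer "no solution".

First find gcd(388, 1023):
1023 = 2*388 + 247
388 = 1*247 + 141
247 = 1*141 + 106
141 = 1*106 + 35
106 = 3*35 + 1
35 = 35*1 + 0
gcd = 1, so a unique solution mod 1023 exists.
Back-substitute for the Bézout coefficients:
1 = 106 − 3·35
1 = −3·141 + 4·106
1 = 4·247 − 7·141
1 = −7·388 + 11·247
1 = 11·1023 − 29·388
So 388·(-29) ≡ 1 (mod 1023), giving 388⁻¹ ≡ 994.
x ≡ 388⁻¹·213 ≡ 994·213 ≡ 984 (mod 1023).

984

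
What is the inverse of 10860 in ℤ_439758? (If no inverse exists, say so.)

Compute gcd(10860, 439758):
439758 = 40·10860 + 5358
10860 = 2·5358 + 144
5358 = 37·144 + 30
144 = 4·30 + 24
30 = 1·24 + 6
24 = 4·6 + 0
The gcd is 6, not 1, hence no inverse exists.

no inverse exists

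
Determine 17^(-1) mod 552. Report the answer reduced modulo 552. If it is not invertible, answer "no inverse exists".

65

gcd(552, 17) by repeated division:
552 = 32*17 + 8
17 = 2*8 + 1
8 = 8*1 + 0
Since gcd(17, 552) = 1, back-substitute to write 1 as a combination:
1 = 17 − 2·8
1 = −2·552 + 65·17
So 17·65 ≡ 1 (mod 552).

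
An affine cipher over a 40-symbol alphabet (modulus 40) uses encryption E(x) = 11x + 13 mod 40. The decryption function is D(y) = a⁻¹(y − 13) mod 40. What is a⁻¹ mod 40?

Run Euclid on (40, 11):
40 = 3×11 + 7
11 = 1×7 + 4
7 = 1×4 + 3
4 = 1×3 + 1
3 = 3×1 + 0
The gcd is 1. Working backward:
1 = 4 − 3
1 = −7 + 2·4
1 = 2·11 − 3·7
1 = −3·40 + 11·11
So 11·11 ≡ 1 (mod 40).

11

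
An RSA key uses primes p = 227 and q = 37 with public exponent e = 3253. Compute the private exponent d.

6973

φ(n) = (p−1)(q−1) = 226·36 = 8136.
Need d with 3253·d ≡ 1 (mod 8136). Apply the extended Euclidean algorithm:
8136 = 2*3253 + 1630
3253 = 1*1630 + 1623
1630 = 1*1623 + 7
1623 = 231*7 + 6
7 = 1*6 + 1
6 = 6*1 + 0
Back-substitute:
1 = 7 − 6
1 = −1623 + 232·7
1 = 232·1630 − 233·1623
1 = −233·3253 + 465·1630
1 = 465·8136 − 1163·3253
So 3253·(-1163) ≡ 1 (mod 8136), hence d ≡ -1163 ≡ 6973 (mod 8136).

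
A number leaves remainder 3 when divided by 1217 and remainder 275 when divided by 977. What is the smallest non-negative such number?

Write x = 3 + 1217·k. Then 1217·k ≡ 275 − 3 ≡ 272 (mod 977).
Need 1217⁻¹ mod 977. Extended Euclid on (977, 240):
977 = 4×240 + 17
240 = 14×17 + 2
17 = 8×2 + 1
2 = 2×1 + 0
Back-substitute:
1 = 17 − 8·2
1 = −8·240 + 113·17
1 = 113·977 − 460·240
1217⁻¹ ≡ 517 (mod 977), so k ≡ 517·272 ≡ 913 (mod 977).
x = 3 + 1217·913 = 1111124.

1111124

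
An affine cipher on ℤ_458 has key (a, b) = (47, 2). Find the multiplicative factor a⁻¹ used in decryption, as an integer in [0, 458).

39

Extended Euclidean algorithm:
458 = 9×47 + 35
47 = 1×35 + 12
35 = 2×12 + 11
12 = 1×11 + 1
11 = 11×1 + 0
Since gcd(47, 458) = 1, back-substitute to write 1 as a combination:
1 = 12 − 11
1 = −35 + 3·12
1 = 3·47 − 4·35
1 = −4·458 + 39·47
So 47·39 ≡ 1 (mod 458).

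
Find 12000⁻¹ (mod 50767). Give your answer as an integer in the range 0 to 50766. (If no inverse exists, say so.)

12256

Apply the Euclidean algorithm to 50767 and 12000:
50767 = 4*12000 + 2767
12000 = 4*2767 + 932
2767 = 2*932 + 903
932 = 1*903 + 29
903 = 31*29 + 4
29 = 7*4 + 1
4 = 4*1 + 0
gcd = 1, so the inverse exists. Back-substitute:
1 = 29 − 7·4
1 = −7·903 + 218·29
1 = 218·932 − 225·903
1 = −225·2767 + 668·932
1 = 668·12000 − 2897·2767
1 = −2897·50767 + 12256·12000
So 12000·12256 ≡ 1 (mod 50767).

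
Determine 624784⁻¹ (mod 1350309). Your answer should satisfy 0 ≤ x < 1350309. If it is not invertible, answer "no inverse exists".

927715

Extended Euclidean algorithm:
1350309 = 2×624784 + 100741
624784 = 6×100741 + 20338
100741 = 4×20338 + 19389
20338 = 1×19389 + 949
19389 = 20×949 + 409
949 = 2×409 + 131
409 = 3×131 + 16
131 = 8×16 + 3
16 = 5×3 + 1
3 = 3×1 + 0
Since gcd(624784, 1350309) = 1, back-substitute to write 1 as a combination:
1 = 16 − 5·3
1 = −5·131 + 41·16
1 = 41·409 − 128·131
1 = −128·949 + 297·409
1 = 297·19389 − 6068·949
1 = −6068·20338 + 6365·19389
1 = 6365·100741 − 31528·20338
1 = −31528·624784 + 195533·100741
1 = 195533·1350309 − 422594·624784
Hence 624784⁻¹ ≡ -422594 ≡ 927715 (mod 1350309).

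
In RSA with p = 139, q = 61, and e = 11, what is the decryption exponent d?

3011

φ(n) = (p−1)(q−1) = 138·60 = 8280.
Need d with 11·d ≡ 1 (mod 8280). Apply the extended Euclidean algorithm:
8280 = 752*11 + 8
11 = 1*8 + 3
8 = 2*3 + 2
3 = 1*2 + 1
2 = 2*1 + 0
Back-substitute:
1 = 3 − 2
1 = −8 + 3·3
1 = 3·11 − 4·8
1 = −4·8280 + 3011·11
So 11·3011 ≡ 1 (mod 8280), hence d = 3011.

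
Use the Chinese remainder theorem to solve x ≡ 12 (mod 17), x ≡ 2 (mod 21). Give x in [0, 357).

233

Write x = 12 + 17·k. Then 17·k ≡ 2 − 12 ≡ 11 (mod 21).
Need 17⁻¹ mod 21. Extended Euclid on (21, 17):
21 = 1*17 + 4
17 = 4*4 + 1
4 = 4*1 + 0
Back-substitute:
1 = 17 − 4·4
1 = −4·21 + 5·17
17⁻¹ ≡ 5 (mod 21), so k ≡ 5·11 ≡ 13 (mod 21).
x = 12 + 17·13 = 233.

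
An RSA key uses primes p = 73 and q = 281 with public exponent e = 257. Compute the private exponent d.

φ(n) = (p−1)(q−1) = 72·280 = 20160.
Need d with 257·d ≡ 1 (mod 20160). Apply the extended Euclidean algorithm:
20160 = 78*257 + 114
257 = 2*114 + 29
114 = 3*29 + 27
29 = 1*27 + 2
27 = 13*2 + 1
2 = 2*1 + 0
Back-substitute:
1 = 27 − 13·2
1 = −13·29 + 14·27
1 = 14·114 − 55·29
1 = −55·257 + 124·114
1 = 124·20160 − 9727·257
So 257·(-9727) ≡ 1 (mod 20160), hence d ≡ -9727 ≡ 10433 (mod 20160).

10433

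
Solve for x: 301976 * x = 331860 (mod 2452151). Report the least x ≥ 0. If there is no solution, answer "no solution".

1822695

First find gcd(301976, 2452151):
2452151 = 8×301976 + 36343
301976 = 8×36343 + 11232
36343 = 3×11232 + 2647
11232 = 4×2647 + 644
2647 = 4×644 + 71
644 = 9×71 + 5
71 = 14×5 + 1
5 = 5×1 + 0
gcd = 1, so a unique solution mod 2452151 exists.
Back-substitute for the Bézout coefficients:
1 = 71 − 14·5
1 = −14·644 + 127·71
1 = 127·2647 − 522·644
1 = −522·11232 + 2215·2647
1 = 2215·36343 − 7167·11232
1 = −7167·301976 + 59551·36343
1 = 59551·2452151 − 483575·301976
So 301976·(-483575) ≡ 1 (mod 2452151), giving 301976⁻¹ ≡ 1968576.
x ≡ 301976⁻¹·331860 ≡ 1968576·331860 ≡ 1822695 (mod 2452151).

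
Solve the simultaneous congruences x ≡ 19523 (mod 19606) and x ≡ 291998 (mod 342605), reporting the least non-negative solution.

4721046293

Write x = 19523 + 19606·k. Then 19606·k ≡ 291998 − 19523 ≡ 272475 (mod 342605).
Need 19606⁻¹ mod 342605. Extended Euclid on (342605, 19606):
342605 = 17*19606 + 9303
19606 = 2*9303 + 1000
9303 = 9*1000 + 303
1000 = 3*303 + 91
303 = 3*91 + 30
91 = 3*30 + 1
30 = 30*1 + 0
Back-substitute:
1 = 91 − 3·30
1 = −3·303 + 10·91
1 = 10·1000 − 33·303
1 = −33·9303 + 307·1000
1 = 307·19606 − 647·9303
1 = −647·342605 + 11306·19606
19606⁻¹ ≡ 11306 (mod 342605), so k ≡ 11306·272475 ≡ 240795 (mod 342605).
x = 19523 + 19606·240795 = 4721046293.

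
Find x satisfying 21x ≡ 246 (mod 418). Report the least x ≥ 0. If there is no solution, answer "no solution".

First find gcd(21, 418):
418 = 19×21 + 19
21 = 1×19 + 2
19 = 9×2 + 1
2 = 2×1 + 0
gcd = 1, so a unique solution mod 418 exists.
Back-substitute for the Bézout coefficients:
1 = 19 − 9·2
1 = −9·21 + 10·19
1 = 10·418 − 199·21
So 21·(-199) ≡ 1 (mod 418), giving 21⁻¹ ≡ 219.
x ≡ 21⁻¹·246 ≡ 219·246 ≡ 370 (mod 418).

370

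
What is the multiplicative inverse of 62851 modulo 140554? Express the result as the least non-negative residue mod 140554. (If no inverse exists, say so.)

Apply the Euclidean algorithm to 140554 and 62851:
140554 = 2*62851 + 14852
62851 = 4*14852 + 3443
14852 = 4*3443 + 1080
3443 = 3*1080 + 203
1080 = 5*203 + 65
203 = 3*65 + 8
65 = 8*8 + 1
8 = 8*1 + 0
The gcd is 1. Working backward:
1 = 65 − 8·8
1 = −8·203 + 25·65
1 = 25·1080 − 133·203
1 = −133·3443 + 424·1080
1 = 424·14852 − 1829·3443
1 = −1829·62851 + 7740·14852
1 = 7740·140554 − 17309·62851
So 62851·(-17309) ≡ 1 (mod 140554), and -17309 ≡ 123245 (mod 140554).

123245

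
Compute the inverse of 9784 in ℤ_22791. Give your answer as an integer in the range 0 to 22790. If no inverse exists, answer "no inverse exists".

7531

Run Euclid on (22791, 9784):
22791 = 2×9784 + 3223
9784 = 3×3223 + 115
3223 = 28×115 + 3
115 = 38×3 + 1
3 = 3×1 + 0
The gcd is 1. Working backward:
1 = 115 − 38·3
1 = −38·3223 + 1065·115
1 = 1065·9784 − 3233·3223
1 = −3233·22791 + 7531·9784
So 9784·7531 ≡ 1 (mod 22791).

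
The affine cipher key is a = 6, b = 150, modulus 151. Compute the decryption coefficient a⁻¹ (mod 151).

126

Apply the Euclidean algorithm to 151 and 6:
151 = 25*6 + 1
6 = 6*1 + 0
Since gcd(6, 151) = 1, back-substitute to write 1 as a combination:
1 = 151 − 25·6
Thus 6·(-25) ≡ 1 (mod 151); reducing, -25 mod 151 = 126.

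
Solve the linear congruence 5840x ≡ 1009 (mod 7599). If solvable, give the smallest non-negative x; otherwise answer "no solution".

3395

First find gcd(5840, 7599):
7599 = 1*5840 + 1759
5840 = 3*1759 + 563
1759 = 3*563 + 70
563 = 8*70 + 3
70 = 23*3 + 1
3 = 3*1 + 0
gcd = 1, so a unique solution mod 7599 exists.
Back-substitute for the Bézout coefficients:
1 = 70 − 23·3
1 = −23·563 + 185·70
1 = 185·1759 − 578·563
1 = −578·5840 + 1919·1759
1 = 1919·7599 − 2497·5840
So 5840·(-2497) ≡ 1 (mod 7599), giving 5840⁻¹ ≡ 5102.
x ≡ 5840⁻¹·1009 ≡ 5102·1009 ≡ 3395 (mod 7599).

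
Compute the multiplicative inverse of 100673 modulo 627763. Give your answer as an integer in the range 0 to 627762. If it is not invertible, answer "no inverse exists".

Run Euclid on (627763, 100673):
627763 = 6*100673 + 23725
100673 = 4*23725 + 5773
23725 = 4*5773 + 633
5773 = 9*633 + 76
633 = 8*76 + 25
76 = 3*25 + 1
25 = 25*1 + 0
The gcd is 1. Working backward:
1 = 76 − 3·25
1 = −3·633 + 25·76
1 = 25·5773 − 228·633
1 = −228·23725 + 937·5773
1 = 937·100673 − 3976·23725
1 = −3976·627763 + 24793·100673
So 100673·24793 ≡ 1 (mod 627763).

24793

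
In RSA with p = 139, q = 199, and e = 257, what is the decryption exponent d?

φ(n) = (p−1)(q−1) = 138·198 = 27324.
Need d with 257·d ≡ 1 (mod 27324). Apply the extended Euclidean algorithm:
27324 = 106*257 + 82
257 = 3*82 + 11
82 = 7*11 + 5
11 = 2*5 + 1
5 = 5*1 + 0
Back-substitute:
1 = 11 − 2·5
1 = −2·82 + 15·11
1 = 15·257 − 47·82
1 = −47·27324 + 4997·257
So 257·4997 ≡ 1 (mod 27324), hence d = 4997.

4997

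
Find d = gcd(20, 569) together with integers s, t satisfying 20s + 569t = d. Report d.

Euclidean algorithm:
569 = 28×20 + 9
20 = 2×9 + 2
9 = 4×2 + 1
2 = 2×1 + 0
gcd(20, 569) = 1.
Back-substituting:
1 = 9 − 4·2
1 = −4·20 + 9·9
1 = 9·569 − 256·20
So 1 = (9)·569 + (-256)·20.

1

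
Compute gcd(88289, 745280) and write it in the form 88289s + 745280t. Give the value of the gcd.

1

Repeated division:
745280 = 8*88289 + 38968
88289 = 2*38968 + 10353
38968 = 3*10353 + 7909
10353 = 1*7909 + 2444
7909 = 3*2444 + 577
2444 = 4*577 + 136
577 = 4*136 + 33
136 = 4*33 + 4
33 = 8*4 + 1
4 = 4*1 + 0
gcd(88289, 745280) = 1.
Express as a combination:
1 = 33 − 8·4
1 = −8·136 + 33·33
1 = 33·577 − 140·136
1 = −140·2444 + 593·577
1 = 593·7909 − 1919·2444
1 = −1919·10353 + 2512·7909
1 = 2512·38968 − 9455·10353
1 = −9455·88289 + 21422·38968
1 = 21422·745280 − 180831·88289
So 1 = (21422)·745280 + (-180831)·88289.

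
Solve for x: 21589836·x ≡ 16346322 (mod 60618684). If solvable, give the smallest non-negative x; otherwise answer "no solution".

gcd(21589836, 60618684):
60618684 = 2·21589836 + 17439012
21589836 = 1·17439012 + 4150824
17439012 = 4·4150824 + 835716
4150824 = 4·835716 + 807960
835716 = 1·807960 + 27756
807960 = 29·27756 + 3036
27756 = 9·3036 + 432
3036 = 7·432 + 12
432 = 36·12 + 0
gcd = 12, but 12 ∤ 16346322, so the congruence has no solution.

no solution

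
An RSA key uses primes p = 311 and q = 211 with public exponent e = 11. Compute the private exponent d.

φ(n) = (p−1)(q−1) = 310·210 = 65100.
Need d with 11·d ≡ 1 (mod 65100). Apply the extended Euclidean algorithm:
65100 = 5918×11 + 2
11 = 5×2 + 1
2 = 2×1 + 0
Back-substitute:
1 = 11 − 5·2
1 = −5·65100 + 29591·11
So 11·29591 ≡ 1 (mod 65100), hence d = 29591.

29591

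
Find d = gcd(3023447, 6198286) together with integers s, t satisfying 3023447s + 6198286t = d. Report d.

1

Euclidean algorithm:
6198286 = 2·3023447 + 151392
3023447 = 19·151392 + 146999
151392 = 1·146999 + 4393
146999 = 33·4393 + 2030
4393 = 2·2030 + 333
2030 = 6·333 + 32
333 = 10·32 + 13
32 = 2·13 + 6
13 = 2·6 + 1
6 = 6·1 + 0
gcd(3023447, 6198286) = 1.
Working backward:
1 = 13 − 2·6
1 = −2·32 + 5·13
1 = 5·333 − 52·32
1 = −52·2030 + 317·333
1 = 317·4393 − 686·2030
1 = −686·146999 + 22955·4393
1 = 22955·151392 − 23641·146999
1 = −23641·3023447 + 472134·151392
1 = 472134·6198286 − 967909·3023447
So 1 = (472134)·6198286 + (-967909)·3023447.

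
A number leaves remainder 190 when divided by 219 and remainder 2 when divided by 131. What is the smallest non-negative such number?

Write x = 190 + 219·k. Then 219·k ≡ 2 − 190 ≡ 74 (mod 131).
Need 219⁻¹ mod 131. Extended Euclid on (131, 88):
131 = 1*88 + 43
88 = 2*43 + 2
43 = 21*2 + 1
2 = 2*1 + 0
Back-substitute:
1 = 43 − 21·2
1 = −21·88 + 43·43
1 = 43·131 − 64·88
219⁻¹ ≡ 67 (mod 131), so k ≡ 67·74 ≡ 111 (mod 131).
x = 190 + 219·111 = 24499.

24499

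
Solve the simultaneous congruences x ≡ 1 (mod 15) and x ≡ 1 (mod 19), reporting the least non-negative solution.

1

Write x = 1 + 15·k. Then 15·k ≡ 1 − 1 ≡ 0 (mod 19).
Need 15⁻¹ mod 19. Extended Euclid on (19, 15):
19 = 1×15 + 4
15 = 3×4 + 3
4 = 1×3 + 1
3 = 3×1 + 0
Back-substitute:
1 = 4 − 3
1 = −15 + 4·4
1 = 4·19 − 5·15
15⁻¹ ≡ 14 (mod 19), so k ≡ 14·0 ≡ 0 (mod 19).
x = 1 + 15·0 = 1.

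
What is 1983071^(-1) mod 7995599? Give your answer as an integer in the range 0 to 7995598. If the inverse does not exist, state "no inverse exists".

gcd(7995599, 1983071) by repeated division:
7995599 = 4·1983071 + 63315
1983071 = 31·63315 + 20306
63315 = 3·20306 + 2397
20306 = 8·2397 + 1130
2397 = 2·1130 + 137
1130 = 8·137 + 34
137 = 4·34 + 1
34 = 34·1 + 0
The gcd is 1. Working backward:
1 = 137 − 4·34
1 = −4·1130 + 33·137
1 = 33·2397 − 70·1130
1 = −70·20306 + 593·2397
1 = 593·63315 − 1849·20306
1 = −1849·1983071 + 57912·63315
1 = 57912·7995599 − 233497·1983071
So 1983071·(-233497) ≡ 1 (mod 7995599), and -233497 ≡ 7762102 (mod 7995599).

7762102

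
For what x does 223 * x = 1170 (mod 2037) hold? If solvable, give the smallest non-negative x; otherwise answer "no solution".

First find gcd(223, 2037):
2037 = 9×223 + 30
223 = 7×30 + 13
30 = 2×13 + 4
13 = 3×4 + 1
4 = 4×1 + 0
gcd = 1, so a unique solution mod 2037 exists.
Back-substitute for the Bézout coefficients:
1 = 13 − 3·4
1 = −3·30 + 7·13
1 = 7·223 − 52·30
1 = −52·2037 + 475·223
So 223·(475) ≡ 1 (mod 2037), giving 223⁻¹ ≡ 475.
x ≡ 223⁻¹·1170 ≡ 475·1170 ≡ 1686 (mod 2037).

1686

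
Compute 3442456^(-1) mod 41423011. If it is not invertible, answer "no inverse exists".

17574471

Extended Euclidean algorithm:
41423011 = 12·3442456 + 113539
3442456 = 30·113539 + 36286
113539 = 3·36286 + 4681
36286 = 7·4681 + 3519
4681 = 1·3519 + 1162
3519 = 3·1162 + 33
1162 = 35·33 + 7
33 = 4·7 + 5
7 = 1·5 + 2
5 = 2·2 + 1
2 = 2·1 + 0
gcd = 1, so the inverse exists. Back-substitute:
1 = 5 − 2·2
1 = −2·7 + 3·5
1 = 3·33 − 14·7
1 = −14·1162 + 493·33
1 = 493·3519 − 1493·1162
1 = −1493·4681 + 1986·3519
1 = 1986·36286 − 15395·4681
1 = −15395·113539 + 48171·36286
1 = 48171·3442456 − 1460525·113539
1 = −1460525·41423011 + 17574471·3442456
So 3442456·17574471 ≡ 1 (mod 41423011).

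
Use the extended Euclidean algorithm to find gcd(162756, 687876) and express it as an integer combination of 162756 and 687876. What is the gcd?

12

Repeated division:
687876 = 4·162756 + 36852
162756 = 4·36852 + 15348
36852 = 2·15348 + 6156
15348 = 2·6156 + 3036
6156 = 2·3036 + 84
3036 = 36·84 + 12
84 = 7·12 + 0
gcd(162756, 687876) = 12.
Back-substituting:
12 = 3036 − 36·84
12 = −36·6156 + 73·3036
12 = 73·15348 − 182·6156
12 = −182·36852 + 437·15348
12 = 437·162756 − 1930·36852
12 = −1930·687876 + 8157·162756
So 12 = (-1930)·687876 + (8157)·162756.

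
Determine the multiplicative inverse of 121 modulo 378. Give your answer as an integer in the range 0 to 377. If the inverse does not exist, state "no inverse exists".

25

Run Euclid on (378, 121):
378 = 3·121 + 15
121 = 8·15 + 1
15 = 15·1 + 0
Since gcd(121, 378) = 1, back-substitute to write 1 as a combination:
1 = 121 − 8·15
1 = −8·378 + 25·121
So 121·25 ≡ 1 (mod 378).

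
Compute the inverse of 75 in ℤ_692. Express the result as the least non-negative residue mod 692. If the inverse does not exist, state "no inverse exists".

Extended Euclidean algorithm:
692 = 9×75 + 17
75 = 4×17 + 7
17 = 2×7 + 3
7 = 2×3 + 1
3 = 3×1 + 0
The gcd is 1. Working backward:
1 = 7 − 2·3
1 = −2·17 + 5·7
1 = 5·75 − 22·17
1 = −22·692 + 203·75
So 75·203 ≡ 1 (mod 692).

203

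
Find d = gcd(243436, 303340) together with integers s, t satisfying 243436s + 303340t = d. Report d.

4

Apply Euclid's algorithm to 303340 and 243436:
303340 = 1×243436 + 59904
243436 = 4×59904 + 3820
59904 = 15×3820 + 2604
3820 = 1×2604 + 1216
2604 = 2×1216 + 172
1216 = 7×172 + 12
172 = 14×12 + 4
12 = 3×4 + 0
gcd(243436, 303340) = 4.
Express as a combination:
4 = 172 − 14·12
4 = −14·1216 + 99·172
4 = 99·2604 − 212·1216
4 = −212·3820 + 311·2604
4 = 311·59904 − 4877·3820
4 = −4877·243436 + 19819·59904
4 = 19819·303340 − 24696·243436
So 4 = (19819)·303340 + (-24696)·243436.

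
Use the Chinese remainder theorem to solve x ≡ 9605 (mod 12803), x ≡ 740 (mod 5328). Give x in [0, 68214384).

14412980

Write x = 9605 + 12803·k. Then 12803·k ≡ 740 − 9605 ≡ 1791 (mod 5328).
Need 12803⁻¹ mod 5328. Extended Euclid on (5328, 2147):
5328 = 2×2147 + 1034
2147 = 2×1034 + 79
1034 = 13×79 + 7
79 = 11×7 + 2
7 = 3×2 + 1
2 = 2×1 + 0
Back-substitute:
1 = 7 − 3·2
1 = −3·79 + 34·7
1 = 34·1034 − 445·79
1 = −445·2147 + 924·1034
1 = 924·5328 − 2293·2147
12803⁻¹ ≡ 3035 (mod 5328), so k ≡ 3035·1791 ≡ 1125 (mod 5328).
x = 9605 + 12803·1125 = 14412980.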